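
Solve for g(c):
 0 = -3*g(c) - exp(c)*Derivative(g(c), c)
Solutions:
 g(c) = C1*exp(3*exp(-c))


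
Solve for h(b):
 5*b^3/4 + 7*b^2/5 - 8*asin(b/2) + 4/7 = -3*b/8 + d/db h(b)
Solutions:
 h(b) = C1 + 5*b^4/16 + 7*b^3/15 + 3*b^2/16 - 8*b*asin(b/2) + 4*b/7 - 8*sqrt(4 - b^2)


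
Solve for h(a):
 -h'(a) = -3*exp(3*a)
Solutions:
 h(a) = C1 + exp(3*a)


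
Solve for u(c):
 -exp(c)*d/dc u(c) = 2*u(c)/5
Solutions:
 u(c) = C1*exp(2*exp(-c)/5)


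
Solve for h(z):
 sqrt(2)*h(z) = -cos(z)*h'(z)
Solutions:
 h(z) = C1*(sin(z) - 1)^(sqrt(2)/2)/(sin(z) + 1)^(sqrt(2)/2)


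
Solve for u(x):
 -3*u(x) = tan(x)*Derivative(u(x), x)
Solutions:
 u(x) = C1/sin(x)^3


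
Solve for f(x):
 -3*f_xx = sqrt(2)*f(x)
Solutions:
 f(x) = C1*sin(2^(1/4)*sqrt(3)*x/3) + C2*cos(2^(1/4)*sqrt(3)*x/3)


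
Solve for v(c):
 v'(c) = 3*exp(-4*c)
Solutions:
 v(c) = C1 - 3*exp(-4*c)/4


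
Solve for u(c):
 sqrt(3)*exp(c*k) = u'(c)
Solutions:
 u(c) = C1 + sqrt(3)*exp(c*k)/k


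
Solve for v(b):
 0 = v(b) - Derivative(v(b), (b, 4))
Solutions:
 v(b) = C1*exp(-b) + C2*exp(b) + C3*sin(b) + C4*cos(b)


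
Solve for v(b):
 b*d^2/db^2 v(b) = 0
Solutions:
 v(b) = C1 + C2*b


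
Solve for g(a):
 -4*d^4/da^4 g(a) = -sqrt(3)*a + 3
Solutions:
 g(a) = C1 + C2*a + C3*a^2 + C4*a^3 + sqrt(3)*a^5/480 - a^4/32


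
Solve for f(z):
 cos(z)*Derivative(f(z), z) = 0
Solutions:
 f(z) = C1


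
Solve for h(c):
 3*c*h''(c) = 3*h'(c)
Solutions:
 h(c) = C1 + C2*c^2


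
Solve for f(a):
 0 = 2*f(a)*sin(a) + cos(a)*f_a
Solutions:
 f(a) = C1*cos(a)^2


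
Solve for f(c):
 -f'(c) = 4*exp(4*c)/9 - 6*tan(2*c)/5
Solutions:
 f(c) = C1 - exp(4*c)/9 - 3*log(cos(2*c))/5


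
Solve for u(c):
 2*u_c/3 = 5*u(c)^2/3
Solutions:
 u(c) = -2/(C1 + 5*c)


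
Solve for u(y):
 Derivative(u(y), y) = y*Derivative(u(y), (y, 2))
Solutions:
 u(y) = C1 + C2*y^2


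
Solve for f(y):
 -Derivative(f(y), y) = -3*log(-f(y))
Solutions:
 -li(-f(y)) = C1 + 3*y


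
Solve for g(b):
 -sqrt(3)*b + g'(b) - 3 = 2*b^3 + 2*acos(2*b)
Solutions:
 g(b) = C1 + b^4/2 + sqrt(3)*b^2/2 + 2*b*acos(2*b) + 3*b - sqrt(1 - 4*b^2)


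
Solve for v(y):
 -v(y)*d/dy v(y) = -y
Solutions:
 v(y) = -sqrt(C1 + y^2)
 v(y) = sqrt(C1 + y^2)


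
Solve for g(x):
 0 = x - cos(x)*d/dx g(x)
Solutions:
 g(x) = C1 + Integral(x/cos(x), x)


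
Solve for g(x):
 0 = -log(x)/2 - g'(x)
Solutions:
 g(x) = C1 - x*log(x)/2 + x/2


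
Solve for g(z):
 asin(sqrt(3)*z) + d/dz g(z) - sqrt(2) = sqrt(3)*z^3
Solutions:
 g(z) = C1 + sqrt(3)*z^4/4 - z*asin(sqrt(3)*z) + sqrt(2)*z - sqrt(3)*sqrt(1 - 3*z^2)/3


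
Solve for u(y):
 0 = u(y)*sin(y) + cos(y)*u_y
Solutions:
 u(y) = C1*cos(y)


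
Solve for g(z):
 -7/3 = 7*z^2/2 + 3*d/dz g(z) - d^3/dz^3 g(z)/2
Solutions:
 g(z) = C1 + C2*exp(-sqrt(6)*z) + C3*exp(sqrt(6)*z) - 7*z^3/18 - 7*z/6


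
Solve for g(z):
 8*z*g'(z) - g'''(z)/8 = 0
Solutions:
 g(z) = C1 + Integral(C2*airyai(4*z) + C3*airybi(4*z), z)


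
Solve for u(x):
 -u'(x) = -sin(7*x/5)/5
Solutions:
 u(x) = C1 - cos(7*x/5)/7


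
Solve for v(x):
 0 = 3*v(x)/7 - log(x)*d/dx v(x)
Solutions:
 v(x) = C1*exp(3*li(x)/7)


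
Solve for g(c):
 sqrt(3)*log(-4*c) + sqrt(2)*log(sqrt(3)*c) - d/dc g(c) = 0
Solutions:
 g(c) = C1 + c*(sqrt(2) + sqrt(3))*log(c) + c*(-sqrt(3) - sqrt(2) + sqrt(2)*log(3)/2 + 2*sqrt(3)*log(2) + sqrt(3)*I*pi)


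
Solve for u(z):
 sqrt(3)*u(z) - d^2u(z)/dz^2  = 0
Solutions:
 u(z) = C1*exp(-3^(1/4)*z) + C2*exp(3^(1/4)*z)


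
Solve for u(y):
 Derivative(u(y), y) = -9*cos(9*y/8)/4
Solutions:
 u(y) = C1 - 2*sin(9*y/8)


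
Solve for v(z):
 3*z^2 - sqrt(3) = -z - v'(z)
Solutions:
 v(z) = C1 - z^3 - z^2/2 + sqrt(3)*z


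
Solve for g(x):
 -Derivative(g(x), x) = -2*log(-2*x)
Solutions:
 g(x) = C1 + 2*x*log(-x) + 2*x*(-1 + log(2))


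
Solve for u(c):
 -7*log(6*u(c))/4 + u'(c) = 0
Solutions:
 -4*Integral(1/(log(_y) + log(6)), (_y, u(c)))/7 = C1 - c


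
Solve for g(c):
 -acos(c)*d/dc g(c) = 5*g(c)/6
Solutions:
 g(c) = C1*exp(-5*Integral(1/acos(c), c)/6)


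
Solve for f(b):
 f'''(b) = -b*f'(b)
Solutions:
 f(b) = C1 + Integral(C2*airyai(-b) + C3*airybi(-b), b)


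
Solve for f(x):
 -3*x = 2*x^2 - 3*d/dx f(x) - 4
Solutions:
 f(x) = C1 + 2*x^3/9 + x^2/2 - 4*x/3


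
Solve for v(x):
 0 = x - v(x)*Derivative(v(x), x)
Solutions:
 v(x) = -sqrt(C1 + x^2)
 v(x) = sqrt(C1 + x^2)


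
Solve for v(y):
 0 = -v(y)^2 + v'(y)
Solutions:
 v(y) = -1/(C1 + y)


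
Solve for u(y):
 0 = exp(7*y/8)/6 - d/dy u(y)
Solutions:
 u(y) = C1 + 4*exp(7*y/8)/21


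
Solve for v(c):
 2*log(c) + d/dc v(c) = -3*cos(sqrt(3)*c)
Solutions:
 v(c) = C1 - 2*c*log(c) + 2*c - sqrt(3)*sin(sqrt(3)*c)


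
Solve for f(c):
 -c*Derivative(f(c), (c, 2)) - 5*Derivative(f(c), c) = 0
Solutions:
 f(c) = C1 + C2/c^4


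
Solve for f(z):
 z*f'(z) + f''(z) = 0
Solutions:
 f(z) = C1 + C2*erf(sqrt(2)*z/2)


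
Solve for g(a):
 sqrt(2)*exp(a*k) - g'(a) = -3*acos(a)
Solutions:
 g(a) = C1 + 3*a*acos(a) - 3*sqrt(1 - a^2) + sqrt(2)*Piecewise((exp(a*k)/k, Ne(k, 0)), (a, True))


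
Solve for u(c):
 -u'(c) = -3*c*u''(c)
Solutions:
 u(c) = C1 + C2*c^(4/3)


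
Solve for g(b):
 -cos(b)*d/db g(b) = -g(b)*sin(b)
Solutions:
 g(b) = C1/cos(b)


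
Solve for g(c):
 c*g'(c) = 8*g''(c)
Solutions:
 g(c) = C1 + C2*erfi(c/4)


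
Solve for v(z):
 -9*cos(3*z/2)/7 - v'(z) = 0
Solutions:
 v(z) = C1 - 6*sin(3*z/2)/7


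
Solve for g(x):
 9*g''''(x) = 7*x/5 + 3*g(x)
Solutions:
 g(x) = C1*exp(-3^(3/4)*x/3) + C2*exp(3^(3/4)*x/3) + C3*sin(3^(3/4)*x/3) + C4*cos(3^(3/4)*x/3) - 7*x/15


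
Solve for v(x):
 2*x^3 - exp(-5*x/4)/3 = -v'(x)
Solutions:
 v(x) = C1 - x^4/2 - 4*exp(-5*x/4)/15


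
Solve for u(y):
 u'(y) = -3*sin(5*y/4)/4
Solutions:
 u(y) = C1 + 3*cos(5*y/4)/5


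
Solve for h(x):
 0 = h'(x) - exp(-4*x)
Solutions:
 h(x) = C1 - exp(-4*x)/4


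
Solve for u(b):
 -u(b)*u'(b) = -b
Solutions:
 u(b) = -sqrt(C1 + b^2)
 u(b) = sqrt(C1 + b^2)


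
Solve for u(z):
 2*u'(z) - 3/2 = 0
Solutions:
 u(z) = C1 + 3*z/4


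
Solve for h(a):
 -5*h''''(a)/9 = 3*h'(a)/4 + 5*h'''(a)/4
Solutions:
 h(a) = C1 + C2*exp(3*a*(-10 + 5^(2/3) + 5*5^(1/3))/40)*sin(3*sqrt(3)*5^(1/3)*a*(5 - 5^(1/3))/40) + C3*exp(3*a*(-10 + 5^(2/3) + 5*5^(1/3))/40)*cos(3*sqrt(3)*5^(1/3)*a*(5 - 5^(1/3))/40) + C4*exp(-3*a*(5^(2/3) + 5 + 5*5^(1/3))/20)


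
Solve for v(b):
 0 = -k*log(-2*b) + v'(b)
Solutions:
 v(b) = C1 + b*k*log(-b) + b*k*(-1 + log(2))


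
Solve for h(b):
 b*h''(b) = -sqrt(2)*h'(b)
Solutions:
 h(b) = C1 + C2*b^(1 - sqrt(2))


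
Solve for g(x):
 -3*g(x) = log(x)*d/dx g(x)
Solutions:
 g(x) = C1*exp(-3*li(x))


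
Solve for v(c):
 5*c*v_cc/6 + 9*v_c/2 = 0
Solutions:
 v(c) = C1 + C2/c^(22/5)


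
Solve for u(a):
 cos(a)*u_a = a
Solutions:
 u(a) = C1 + Integral(a/cos(a), a)


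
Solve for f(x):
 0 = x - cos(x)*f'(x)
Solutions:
 f(x) = C1 + Integral(x/cos(x), x)


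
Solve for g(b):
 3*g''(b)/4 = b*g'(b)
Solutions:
 g(b) = C1 + C2*erfi(sqrt(6)*b/3)


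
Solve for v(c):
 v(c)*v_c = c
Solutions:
 v(c) = -sqrt(C1 + c^2)
 v(c) = sqrt(C1 + c^2)


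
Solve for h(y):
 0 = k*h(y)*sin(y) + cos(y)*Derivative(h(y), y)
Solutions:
 h(y) = C1*exp(k*log(cos(y)))


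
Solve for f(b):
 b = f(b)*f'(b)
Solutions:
 f(b) = -sqrt(C1 + b^2)
 f(b) = sqrt(C1 + b^2)


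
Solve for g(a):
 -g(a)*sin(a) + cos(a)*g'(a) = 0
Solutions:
 g(a) = C1/cos(a)


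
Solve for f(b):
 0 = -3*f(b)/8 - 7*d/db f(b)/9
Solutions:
 f(b) = C1*exp(-27*b/56)


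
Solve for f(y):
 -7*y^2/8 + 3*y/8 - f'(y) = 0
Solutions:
 f(y) = C1 - 7*y^3/24 + 3*y^2/16


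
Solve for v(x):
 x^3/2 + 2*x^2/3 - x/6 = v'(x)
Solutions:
 v(x) = C1 + x^4/8 + 2*x^3/9 - x^2/12


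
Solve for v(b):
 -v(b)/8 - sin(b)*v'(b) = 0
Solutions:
 v(b) = C1*(cos(b) + 1)^(1/16)/(cos(b) - 1)^(1/16)


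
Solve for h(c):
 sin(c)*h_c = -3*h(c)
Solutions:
 h(c) = C1*(cos(c) + 1)^(3/2)/(cos(c) - 1)^(3/2)


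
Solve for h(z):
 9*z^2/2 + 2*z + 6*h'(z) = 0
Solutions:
 h(z) = C1 - z^3/4 - z^2/6


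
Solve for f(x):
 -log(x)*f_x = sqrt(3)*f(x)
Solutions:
 f(x) = C1*exp(-sqrt(3)*li(x))


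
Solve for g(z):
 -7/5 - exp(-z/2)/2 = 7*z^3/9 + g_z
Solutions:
 g(z) = C1 - 7*z^4/36 - 7*z/5 + exp(-z/2)


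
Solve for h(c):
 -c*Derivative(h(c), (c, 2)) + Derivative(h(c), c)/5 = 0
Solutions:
 h(c) = C1 + C2*c^(6/5)


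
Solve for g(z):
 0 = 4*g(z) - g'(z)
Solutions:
 g(z) = C1*exp(4*z)


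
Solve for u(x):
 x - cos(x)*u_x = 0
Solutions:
 u(x) = C1 + Integral(x/cos(x), x)


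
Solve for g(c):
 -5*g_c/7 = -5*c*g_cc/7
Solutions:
 g(c) = C1 + C2*c^2


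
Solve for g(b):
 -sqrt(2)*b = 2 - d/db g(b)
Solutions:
 g(b) = C1 + sqrt(2)*b^2/2 + 2*b


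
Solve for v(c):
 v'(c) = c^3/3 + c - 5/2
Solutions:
 v(c) = C1 + c^4/12 + c^2/2 - 5*c/2


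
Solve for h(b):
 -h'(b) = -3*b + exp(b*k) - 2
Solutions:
 h(b) = C1 + 3*b^2/2 + 2*b - exp(b*k)/k


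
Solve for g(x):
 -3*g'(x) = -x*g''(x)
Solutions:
 g(x) = C1 + C2*x^4


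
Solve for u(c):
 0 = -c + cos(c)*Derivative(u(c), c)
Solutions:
 u(c) = C1 + Integral(c/cos(c), c)


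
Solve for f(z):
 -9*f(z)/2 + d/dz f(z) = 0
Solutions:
 f(z) = C1*exp(9*z/2)


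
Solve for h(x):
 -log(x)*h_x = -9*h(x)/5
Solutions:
 h(x) = C1*exp(9*li(x)/5)


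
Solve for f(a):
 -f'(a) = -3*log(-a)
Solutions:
 f(a) = C1 + 3*a*log(-a) - 3*a


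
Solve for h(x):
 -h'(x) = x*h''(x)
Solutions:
 h(x) = C1 + C2*log(x)


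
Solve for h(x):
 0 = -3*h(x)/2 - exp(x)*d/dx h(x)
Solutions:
 h(x) = C1*exp(3*exp(-x)/2)


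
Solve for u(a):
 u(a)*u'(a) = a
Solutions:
 u(a) = -sqrt(C1 + a^2)
 u(a) = sqrt(C1 + a^2)


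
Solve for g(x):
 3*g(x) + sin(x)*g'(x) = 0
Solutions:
 g(x) = C1*(cos(x) + 1)^(3/2)/(cos(x) - 1)^(3/2)


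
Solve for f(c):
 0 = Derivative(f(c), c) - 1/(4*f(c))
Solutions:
 f(c) = -sqrt(C1 + 2*c)/2
 f(c) = sqrt(C1 + 2*c)/2


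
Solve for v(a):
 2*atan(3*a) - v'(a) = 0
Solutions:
 v(a) = C1 + 2*a*atan(3*a) - log(9*a^2 + 1)/3


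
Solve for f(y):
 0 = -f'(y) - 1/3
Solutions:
 f(y) = C1 - y/3


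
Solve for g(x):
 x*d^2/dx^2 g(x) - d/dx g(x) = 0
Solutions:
 g(x) = C1 + C2*x^2


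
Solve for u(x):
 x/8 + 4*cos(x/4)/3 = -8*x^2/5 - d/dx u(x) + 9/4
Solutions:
 u(x) = C1 - 8*x^3/15 - x^2/16 + 9*x/4 - 16*sin(x/4)/3


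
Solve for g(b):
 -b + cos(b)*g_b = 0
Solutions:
 g(b) = C1 + Integral(b/cos(b), b)


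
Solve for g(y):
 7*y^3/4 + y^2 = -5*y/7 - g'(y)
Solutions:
 g(y) = C1 - 7*y^4/16 - y^3/3 - 5*y^2/14


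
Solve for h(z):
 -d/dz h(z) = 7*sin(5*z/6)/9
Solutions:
 h(z) = C1 + 14*cos(5*z/6)/15


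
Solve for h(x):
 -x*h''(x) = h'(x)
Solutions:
 h(x) = C1 + C2*log(x)


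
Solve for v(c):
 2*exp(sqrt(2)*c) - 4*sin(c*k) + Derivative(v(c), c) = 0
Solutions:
 v(c) = C1 - sqrt(2)*exp(sqrt(2)*c) - 4*cos(c*k)/k


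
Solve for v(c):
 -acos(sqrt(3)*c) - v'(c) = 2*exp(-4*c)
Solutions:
 v(c) = C1 - c*acos(sqrt(3)*c) + sqrt(3)*sqrt(1 - 3*c^2)/3 + exp(-4*c)/2


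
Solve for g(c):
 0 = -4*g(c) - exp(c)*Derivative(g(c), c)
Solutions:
 g(c) = C1*exp(4*exp(-c))


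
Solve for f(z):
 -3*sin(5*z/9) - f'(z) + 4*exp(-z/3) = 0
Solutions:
 f(z) = C1 + 27*cos(5*z/9)/5 - 12*exp(-z/3)


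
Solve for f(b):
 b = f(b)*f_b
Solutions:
 f(b) = -sqrt(C1 + b^2)
 f(b) = sqrt(C1 + b^2)


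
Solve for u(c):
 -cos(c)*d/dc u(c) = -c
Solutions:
 u(c) = C1 + Integral(c/cos(c), c)


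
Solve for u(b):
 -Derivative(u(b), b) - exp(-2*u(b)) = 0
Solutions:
 u(b) = log(-sqrt(C1 - 2*b))
 u(b) = log(C1 - 2*b)/2


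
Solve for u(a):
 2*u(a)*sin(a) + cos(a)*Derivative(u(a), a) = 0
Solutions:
 u(a) = C1*cos(a)^2


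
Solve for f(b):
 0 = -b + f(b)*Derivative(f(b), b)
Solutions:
 f(b) = -sqrt(C1 + b^2)
 f(b) = sqrt(C1 + b^2)


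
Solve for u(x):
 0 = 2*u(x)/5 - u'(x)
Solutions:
 u(x) = C1*exp(2*x/5)


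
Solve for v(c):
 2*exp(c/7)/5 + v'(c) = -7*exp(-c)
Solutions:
 v(c) = C1 - 14*exp(c/7)/5 + 7*exp(-c)


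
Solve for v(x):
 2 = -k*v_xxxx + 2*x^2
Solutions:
 v(x) = C1 + C2*x + C3*x^2 + C4*x^3 + x^6/(180*k) - x^4/(12*k)


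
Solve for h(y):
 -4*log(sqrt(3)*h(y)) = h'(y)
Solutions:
 Integral(1/(2*log(_y) + log(3)), (_y, h(y)))/2 = C1 - y


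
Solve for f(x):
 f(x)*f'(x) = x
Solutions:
 f(x) = -sqrt(C1 + x^2)
 f(x) = sqrt(C1 + x^2)


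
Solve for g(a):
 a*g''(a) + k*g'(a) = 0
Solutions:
 g(a) = C1 + a^(1 - re(k))*(C2*sin(log(a)*Abs(im(k))) + C3*cos(log(a)*im(k)))


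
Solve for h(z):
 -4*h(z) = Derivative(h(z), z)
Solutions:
 h(z) = C1*exp(-4*z)


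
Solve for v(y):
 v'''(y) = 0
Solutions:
 v(y) = C1 + C2*y + C3*y^2


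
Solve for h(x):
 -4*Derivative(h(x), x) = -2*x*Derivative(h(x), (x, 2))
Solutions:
 h(x) = C1 + C2*x^3


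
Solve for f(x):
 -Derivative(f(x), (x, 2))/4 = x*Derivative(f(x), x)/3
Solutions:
 f(x) = C1 + C2*erf(sqrt(6)*x/3)


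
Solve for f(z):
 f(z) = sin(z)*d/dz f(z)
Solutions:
 f(z) = C1*sqrt(cos(z) - 1)/sqrt(cos(z) + 1)


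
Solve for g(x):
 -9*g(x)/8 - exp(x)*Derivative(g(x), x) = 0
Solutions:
 g(x) = C1*exp(9*exp(-x)/8)


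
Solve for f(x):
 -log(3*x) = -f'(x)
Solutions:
 f(x) = C1 + x*log(x) - x + x*log(3)


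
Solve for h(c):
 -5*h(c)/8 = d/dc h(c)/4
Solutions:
 h(c) = C1*exp(-5*c/2)


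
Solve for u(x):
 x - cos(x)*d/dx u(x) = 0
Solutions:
 u(x) = C1 + Integral(x/cos(x), x)


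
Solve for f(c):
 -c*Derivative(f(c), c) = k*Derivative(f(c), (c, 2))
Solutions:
 f(c) = C1 + C2*sqrt(k)*erf(sqrt(2)*c*sqrt(1/k)/2)


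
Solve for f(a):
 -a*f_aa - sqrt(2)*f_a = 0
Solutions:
 f(a) = C1 + C2*a^(1 - sqrt(2))


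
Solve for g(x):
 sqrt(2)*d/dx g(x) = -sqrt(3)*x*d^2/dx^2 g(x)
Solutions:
 g(x) = C1 + C2*x^(1 - sqrt(6)/3)


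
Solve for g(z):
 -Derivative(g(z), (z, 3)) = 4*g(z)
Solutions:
 g(z) = C3*exp(-2^(2/3)*z) + (C1*sin(2^(2/3)*sqrt(3)*z/2) + C2*cos(2^(2/3)*sqrt(3)*z/2))*exp(2^(2/3)*z/2)


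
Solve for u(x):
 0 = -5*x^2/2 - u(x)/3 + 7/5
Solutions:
 u(x) = 21/5 - 15*x^2/2


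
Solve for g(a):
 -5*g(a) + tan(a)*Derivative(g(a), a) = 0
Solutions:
 g(a) = C1*sin(a)^5


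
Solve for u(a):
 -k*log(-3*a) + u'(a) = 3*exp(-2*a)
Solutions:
 u(a) = C1 + a*k*log(-a) + a*k*(-1 + log(3)) - 3*exp(-2*a)/2


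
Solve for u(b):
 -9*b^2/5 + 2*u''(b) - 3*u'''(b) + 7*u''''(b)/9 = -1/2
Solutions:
 u(b) = C1 + C2*b + C3*exp(6*b/7) + C4*exp(3*b) + 3*b^4/40 + 9*b^3/20 + 31*b^2/20


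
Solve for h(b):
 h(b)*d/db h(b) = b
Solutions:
 h(b) = -sqrt(C1 + b^2)
 h(b) = sqrt(C1 + b^2)


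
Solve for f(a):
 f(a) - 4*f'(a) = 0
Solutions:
 f(a) = C1*exp(a/4)


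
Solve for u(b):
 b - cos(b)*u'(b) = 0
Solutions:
 u(b) = C1 + Integral(b/cos(b), b)


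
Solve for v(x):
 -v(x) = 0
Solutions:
 v(x) = 0


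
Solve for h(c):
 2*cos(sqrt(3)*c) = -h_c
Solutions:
 h(c) = C1 - 2*sqrt(3)*sin(sqrt(3)*c)/3


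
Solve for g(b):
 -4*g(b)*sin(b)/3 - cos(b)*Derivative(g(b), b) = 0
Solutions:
 g(b) = C1*cos(b)^(4/3)


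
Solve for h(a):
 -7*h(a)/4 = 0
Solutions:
 h(a) = 0


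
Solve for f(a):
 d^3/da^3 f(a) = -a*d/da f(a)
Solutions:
 f(a) = C1 + Integral(C2*airyai(-a) + C3*airybi(-a), a)


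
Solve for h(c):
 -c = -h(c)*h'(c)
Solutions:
 h(c) = -sqrt(C1 + c^2)
 h(c) = sqrt(C1 + c^2)


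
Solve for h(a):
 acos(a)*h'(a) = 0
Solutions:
 h(a) = C1


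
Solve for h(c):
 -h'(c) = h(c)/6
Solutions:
 h(c) = C1*exp(-c/6)


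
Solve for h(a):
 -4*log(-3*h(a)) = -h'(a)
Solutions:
 -Integral(1/(log(-_y) + log(3)), (_y, h(a)))/4 = C1 - a


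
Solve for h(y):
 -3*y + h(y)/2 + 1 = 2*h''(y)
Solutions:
 h(y) = C1*exp(-y/2) + C2*exp(y/2) + 6*y - 2


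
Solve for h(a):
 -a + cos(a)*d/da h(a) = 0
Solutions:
 h(a) = C1 + Integral(a/cos(a), a)


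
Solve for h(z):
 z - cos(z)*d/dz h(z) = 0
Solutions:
 h(z) = C1 + Integral(z/cos(z), z)


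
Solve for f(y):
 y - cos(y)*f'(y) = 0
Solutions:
 f(y) = C1 + Integral(y/cos(y), y)


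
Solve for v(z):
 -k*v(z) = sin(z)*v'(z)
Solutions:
 v(z) = C1*exp(k*(-log(cos(z) - 1) + log(cos(z) + 1))/2)


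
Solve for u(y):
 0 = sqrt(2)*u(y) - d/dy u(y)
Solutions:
 u(y) = C1*exp(sqrt(2)*y)


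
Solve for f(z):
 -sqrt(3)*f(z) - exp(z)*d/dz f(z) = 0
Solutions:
 f(z) = C1*exp(sqrt(3)*exp(-z))


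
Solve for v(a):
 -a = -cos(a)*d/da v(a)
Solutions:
 v(a) = C1 + Integral(a/cos(a), a)


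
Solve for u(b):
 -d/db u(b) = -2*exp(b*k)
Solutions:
 u(b) = C1 + 2*exp(b*k)/k


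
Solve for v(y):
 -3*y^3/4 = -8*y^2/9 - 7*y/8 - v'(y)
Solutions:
 v(y) = C1 + 3*y^4/16 - 8*y^3/27 - 7*y^2/16


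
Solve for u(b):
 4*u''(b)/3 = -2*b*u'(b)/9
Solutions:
 u(b) = C1 + C2*erf(sqrt(3)*b/6)


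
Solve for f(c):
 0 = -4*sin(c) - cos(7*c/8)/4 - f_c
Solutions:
 f(c) = C1 - 2*sin(7*c/8)/7 + 4*cos(c)


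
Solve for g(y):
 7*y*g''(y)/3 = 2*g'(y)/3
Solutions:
 g(y) = C1 + C2*y^(9/7)


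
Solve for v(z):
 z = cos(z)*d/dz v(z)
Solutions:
 v(z) = C1 + Integral(z/cos(z), z)


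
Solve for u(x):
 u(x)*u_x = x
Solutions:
 u(x) = -sqrt(C1 + x^2)
 u(x) = sqrt(C1 + x^2)


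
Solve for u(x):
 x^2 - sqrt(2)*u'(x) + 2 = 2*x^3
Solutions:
 u(x) = C1 - sqrt(2)*x^4/4 + sqrt(2)*x^3/6 + sqrt(2)*x


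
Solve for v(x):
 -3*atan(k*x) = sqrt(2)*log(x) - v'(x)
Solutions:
 v(x) = C1 + sqrt(2)*x*(log(x) - 1) + 3*Piecewise((x*atan(k*x) - log(k^2*x^2 + 1)/(2*k), Ne(k, 0)), (0, True))


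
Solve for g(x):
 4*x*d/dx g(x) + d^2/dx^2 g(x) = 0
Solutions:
 g(x) = C1 + C2*erf(sqrt(2)*x)


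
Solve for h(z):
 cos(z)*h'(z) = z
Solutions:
 h(z) = C1 + Integral(z/cos(z), z)


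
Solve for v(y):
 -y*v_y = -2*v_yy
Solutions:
 v(y) = C1 + C2*erfi(y/2)


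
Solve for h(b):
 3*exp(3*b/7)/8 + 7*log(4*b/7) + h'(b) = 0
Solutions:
 h(b) = C1 - 7*b*log(b) + 7*b*(-2*log(2) + 1 + log(7)) - 7*exp(3*b/7)/8


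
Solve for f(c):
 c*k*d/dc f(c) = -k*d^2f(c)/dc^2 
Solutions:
 f(c) = C1 + C2*erf(sqrt(2)*c/2)


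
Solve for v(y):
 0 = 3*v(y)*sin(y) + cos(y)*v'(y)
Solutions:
 v(y) = C1*cos(y)^3


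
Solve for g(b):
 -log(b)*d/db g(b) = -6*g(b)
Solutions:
 g(b) = C1*exp(6*li(b))


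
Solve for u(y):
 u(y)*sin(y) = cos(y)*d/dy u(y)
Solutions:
 u(y) = C1/cos(y)


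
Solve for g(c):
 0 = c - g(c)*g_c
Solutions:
 g(c) = -sqrt(C1 + c^2)
 g(c) = sqrt(C1 + c^2)


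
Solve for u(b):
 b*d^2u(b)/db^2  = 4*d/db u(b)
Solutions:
 u(b) = C1 + C2*b^5


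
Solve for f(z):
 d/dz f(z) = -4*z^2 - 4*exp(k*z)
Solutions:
 f(z) = C1 - 4*z^3/3 - 4*exp(k*z)/k


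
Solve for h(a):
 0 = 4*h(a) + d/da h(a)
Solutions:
 h(a) = C1*exp(-4*a)


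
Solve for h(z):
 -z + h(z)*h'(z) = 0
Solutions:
 h(z) = -sqrt(C1 + z^2)
 h(z) = sqrt(C1 + z^2)


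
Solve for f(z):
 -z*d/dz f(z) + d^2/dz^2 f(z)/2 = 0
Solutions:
 f(z) = C1 + C2*erfi(z)


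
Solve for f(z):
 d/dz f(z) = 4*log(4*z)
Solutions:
 f(z) = C1 + 4*z*log(z) - 4*z + z*log(256)


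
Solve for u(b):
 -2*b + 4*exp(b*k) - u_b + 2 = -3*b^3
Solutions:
 u(b) = C1 + 3*b^4/4 - b^2 + 2*b + 4*exp(b*k)/k


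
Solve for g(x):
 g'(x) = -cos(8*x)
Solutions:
 g(x) = C1 - sin(8*x)/8


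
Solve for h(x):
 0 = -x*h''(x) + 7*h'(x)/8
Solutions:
 h(x) = C1 + C2*x^(15/8)


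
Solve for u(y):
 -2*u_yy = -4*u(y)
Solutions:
 u(y) = C1*exp(-sqrt(2)*y) + C2*exp(sqrt(2)*y)


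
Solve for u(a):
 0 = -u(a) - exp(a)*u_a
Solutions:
 u(a) = C1*exp(exp(-a))


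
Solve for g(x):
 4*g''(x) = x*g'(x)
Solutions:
 g(x) = C1 + C2*erfi(sqrt(2)*x/4)


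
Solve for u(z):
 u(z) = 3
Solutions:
 u(z) = 3


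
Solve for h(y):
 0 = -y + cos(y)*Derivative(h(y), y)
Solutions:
 h(y) = C1 + Integral(y/cos(y), y)


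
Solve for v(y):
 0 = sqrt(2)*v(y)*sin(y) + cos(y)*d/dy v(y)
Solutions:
 v(y) = C1*cos(y)^(sqrt(2))


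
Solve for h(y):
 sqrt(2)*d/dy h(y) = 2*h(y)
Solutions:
 h(y) = C1*exp(sqrt(2)*y)


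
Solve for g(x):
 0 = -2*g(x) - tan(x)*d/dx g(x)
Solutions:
 g(x) = C1/sin(x)^2


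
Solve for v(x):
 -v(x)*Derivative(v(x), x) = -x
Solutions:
 v(x) = -sqrt(C1 + x^2)
 v(x) = sqrt(C1 + x^2)


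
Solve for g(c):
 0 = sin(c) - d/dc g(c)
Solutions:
 g(c) = C1 - cos(c)


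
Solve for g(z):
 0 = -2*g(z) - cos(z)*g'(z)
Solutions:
 g(z) = C1*(sin(z) - 1)/(sin(z) + 1)


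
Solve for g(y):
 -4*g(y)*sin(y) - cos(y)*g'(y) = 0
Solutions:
 g(y) = C1*cos(y)^4


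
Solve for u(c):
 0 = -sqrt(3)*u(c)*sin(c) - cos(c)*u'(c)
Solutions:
 u(c) = C1*cos(c)^(sqrt(3))


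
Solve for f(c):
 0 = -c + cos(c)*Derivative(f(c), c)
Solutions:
 f(c) = C1 + Integral(c/cos(c), c)


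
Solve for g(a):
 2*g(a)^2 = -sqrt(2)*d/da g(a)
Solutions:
 g(a) = 1/(C1 + sqrt(2)*a)


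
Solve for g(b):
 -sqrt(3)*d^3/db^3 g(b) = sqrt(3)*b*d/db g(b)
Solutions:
 g(b) = C1 + Integral(C2*airyai(-b) + C3*airybi(-b), b)


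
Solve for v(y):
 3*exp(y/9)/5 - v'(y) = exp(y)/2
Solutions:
 v(y) = C1 + 27*exp(y/9)/5 - exp(y)/2


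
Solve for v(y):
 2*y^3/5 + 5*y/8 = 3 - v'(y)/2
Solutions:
 v(y) = C1 - y^4/5 - 5*y^2/8 + 6*y


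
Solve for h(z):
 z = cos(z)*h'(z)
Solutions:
 h(z) = C1 + Integral(z/cos(z), z)


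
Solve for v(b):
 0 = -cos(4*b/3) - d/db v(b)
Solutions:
 v(b) = C1 - 3*sin(4*b/3)/4


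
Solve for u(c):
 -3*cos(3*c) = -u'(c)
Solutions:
 u(c) = C1 + sin(3*c)


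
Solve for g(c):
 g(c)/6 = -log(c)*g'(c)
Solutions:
 g(c) = C1*exp(-li(c)/6)


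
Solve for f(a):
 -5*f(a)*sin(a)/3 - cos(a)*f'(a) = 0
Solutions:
 f(a) = C1*cos(a)^(5/3)


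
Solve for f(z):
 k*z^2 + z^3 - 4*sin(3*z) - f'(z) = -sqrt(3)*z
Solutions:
 f(z) = C1 + k*z^3/3 + z^4/4 + sqrt(3)*z^2/2 + 4*cos(3*z)/3


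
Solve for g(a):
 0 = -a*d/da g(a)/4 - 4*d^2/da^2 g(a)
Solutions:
 g(a) = C1 + C2*erf(sqrt(2)*a/8)


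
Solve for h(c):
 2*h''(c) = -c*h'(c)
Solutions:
 h(c) = C1 + C2*erf(c/2)


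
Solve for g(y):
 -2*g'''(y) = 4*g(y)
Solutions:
 g(y) = C3*exp(-2^(1/3)*y) + (C1*sin(2^(1/3)*sqrt(3)*y/2) + C2*cos(2^(1/3)*sqrt(3)*y/2))*exp(2^(1/3)*y/2)


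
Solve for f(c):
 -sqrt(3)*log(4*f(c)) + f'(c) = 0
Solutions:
 -sqrt(3)*Integral(1/(log(_y) + 2*log(2)), (_y, f(c)))/3 = C1 - c


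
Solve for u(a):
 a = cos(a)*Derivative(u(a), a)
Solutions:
 u(a) = C1 + Integral(a/cos(a), a)


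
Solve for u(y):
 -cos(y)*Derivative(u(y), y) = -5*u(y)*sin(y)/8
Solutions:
 u(y) = C1/cos(y)^(5/8)


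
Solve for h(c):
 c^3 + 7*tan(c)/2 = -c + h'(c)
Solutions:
 h(c) = C1 + c^4/4 + c^2/2 - 7*log(cos(c))/2


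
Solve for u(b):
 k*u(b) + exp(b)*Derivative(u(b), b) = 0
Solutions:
 u(b) = C1*exp(k*exp(-b))


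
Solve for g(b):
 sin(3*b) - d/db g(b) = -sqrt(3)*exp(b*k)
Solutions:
 g(b) = C1 - cos(3*b)/3 + sqrt(3)*exp(b*k)/k


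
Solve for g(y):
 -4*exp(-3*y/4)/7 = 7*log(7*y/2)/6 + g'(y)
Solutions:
 g(y) = C1 - 7*y*log(y)/6 + 7*y*(-log(7) + log(2) + 1)/6 + 16*exp(-3*y/4)/21


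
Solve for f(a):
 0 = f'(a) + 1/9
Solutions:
 f(a) = C1 - a/9


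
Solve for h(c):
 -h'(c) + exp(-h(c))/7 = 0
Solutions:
 h(c) = log(C1 + c/7)


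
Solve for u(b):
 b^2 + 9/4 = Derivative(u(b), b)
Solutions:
 u(b) = C1 + b^3/3 + 9*b/4


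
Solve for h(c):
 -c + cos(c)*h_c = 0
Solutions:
 h(c) = C1 + Integral(c/cos(c), c)


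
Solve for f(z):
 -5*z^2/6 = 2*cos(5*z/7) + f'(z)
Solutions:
 f(z) = C1 - 5*z^3/18 - 14*sin(5*z/7)/5


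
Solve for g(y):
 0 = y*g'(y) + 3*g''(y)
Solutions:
 g(y) = C1 + C2*erf(sqrt(6)*y/6)


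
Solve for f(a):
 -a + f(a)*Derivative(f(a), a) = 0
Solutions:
 f(a) = -sqrt(C1 + a^2)
 f(a) = sqrt(C1 + a^2)


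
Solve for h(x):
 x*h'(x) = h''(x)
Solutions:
 h(x) = C1 + C2*erfi(sqrt(2)*x/2)


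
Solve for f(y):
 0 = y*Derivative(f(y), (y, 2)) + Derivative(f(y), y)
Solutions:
 f(y) = C1 + C2*log(y)


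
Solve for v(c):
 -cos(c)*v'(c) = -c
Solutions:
 v(c) = C1 + Integral(c/cos(c), c)


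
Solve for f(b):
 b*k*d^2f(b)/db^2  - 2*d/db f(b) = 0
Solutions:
 f(b) = C1 + b^(((re(k) + 2)*re(k) + im(k)^2)/(re(k)^2 + im(k)^2))*(C2*sin(2*log(b)*Abs(im(k))/(re(k)^2 + im(k)^2)) + C3*cos(2*log(b)*im(k)/(re(k)^2 + im(k)^2)))


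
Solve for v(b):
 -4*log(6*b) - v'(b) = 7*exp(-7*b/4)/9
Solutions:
 v(b) = C1 - 4*b*log(b) + 4*b*(1 - log(6)) + 4*exp(-7*b/4)/9


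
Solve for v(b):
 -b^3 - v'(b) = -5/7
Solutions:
 v(b) = C1 - b^4/4 + 5*b/7


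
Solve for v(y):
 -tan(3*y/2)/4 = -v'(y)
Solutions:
 v(y) = C1 - log(cos(3*y/2))/6


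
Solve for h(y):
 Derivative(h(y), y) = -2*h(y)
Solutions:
 h(y) = C1*exp(-2*y)


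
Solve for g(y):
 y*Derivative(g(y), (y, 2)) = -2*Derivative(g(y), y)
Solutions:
 g(y) = C1 + C2/y


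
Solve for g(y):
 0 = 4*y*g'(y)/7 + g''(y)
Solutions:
 g(y) = C1 + C2*erf(sqrt(14)*y/7)


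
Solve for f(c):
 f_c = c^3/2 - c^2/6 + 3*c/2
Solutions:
 f(c) = C1 + c^4/8 - c^3/18 + 3*c^2/4


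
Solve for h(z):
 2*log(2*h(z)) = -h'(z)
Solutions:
 Integral(1/(log(_y) + log(2)), (_y, h(z)))/2 = C1 - z


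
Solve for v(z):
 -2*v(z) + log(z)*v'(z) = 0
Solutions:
 v(z) = C1*exp(2*li(z))


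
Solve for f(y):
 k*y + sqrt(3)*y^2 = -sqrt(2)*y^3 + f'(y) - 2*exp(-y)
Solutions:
 f(y) = C1 + k*y^2/2 + sqrt(2)*y^4/4 + sqrt(3)*y^3/3 - 2*exp(-y)


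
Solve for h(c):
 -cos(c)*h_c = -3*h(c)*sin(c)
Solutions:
 h(c) = C1/cos(c)^3


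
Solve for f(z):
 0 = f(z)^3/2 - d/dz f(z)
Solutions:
 f(z) = -sqrt(-1/(C1 + z))
 f(z) = sqrt(-1/(C1 + z))


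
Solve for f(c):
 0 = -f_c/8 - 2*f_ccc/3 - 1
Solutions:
 f(c) = C1 + C2*sin(sqrt(3)*c/4) + C3*cos(sqrt(3)*c/4) - 8*c


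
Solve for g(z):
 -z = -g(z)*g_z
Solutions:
 g(z) = -sqrt(C1 + z^2)
 g(z) = sqrt(C1 + z^2)


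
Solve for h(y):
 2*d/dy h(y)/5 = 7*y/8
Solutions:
 h(y) = C1 + 35*y^2/32


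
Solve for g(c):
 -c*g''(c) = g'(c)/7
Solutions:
 g(c) = C1 + C2*c^(6/7)


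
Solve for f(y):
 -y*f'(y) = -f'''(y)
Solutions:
 f(y) = C1 + Integral(C2*airyai(y) + C3*airybi(y), y)


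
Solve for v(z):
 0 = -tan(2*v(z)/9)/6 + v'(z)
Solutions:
 v(z) = -9*asin(C1*exp(z/27))/2 + 9*pi/2
 v(z) = 9*asin(C1*exp(z/27))/2


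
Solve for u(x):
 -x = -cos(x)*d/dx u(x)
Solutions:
 u(x) = C1 + Integral(x/cos(x), x)


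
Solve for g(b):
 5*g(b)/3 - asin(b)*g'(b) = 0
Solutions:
 g(b) = C1*exp(5*Integral(1/asin(b), b)/3)


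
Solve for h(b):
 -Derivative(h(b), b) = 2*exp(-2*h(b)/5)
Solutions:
 h(b) = 5*log(-sqrt(C1 - 2*b)) - 5*log(5) + 5*log(10)/2
 h(b) = 5*log(C1 - 2*b)/2 - 5*log(5) + 5*log(10)/2


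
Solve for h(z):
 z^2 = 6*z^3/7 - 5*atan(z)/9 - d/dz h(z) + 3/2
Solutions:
 h(z) = C1 + 3*z^4/14 - z^3/3 - 5*z*atan(z)/9 + 3*z/2 + 5*log(z^2 + 1)/18


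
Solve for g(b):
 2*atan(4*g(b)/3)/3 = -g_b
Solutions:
 Integral(1/atan(4*_y/3), (_y, g(b))) = C1 - 2*b/3


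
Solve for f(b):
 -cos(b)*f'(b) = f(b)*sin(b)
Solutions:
 f(b) = C1*cos(b)


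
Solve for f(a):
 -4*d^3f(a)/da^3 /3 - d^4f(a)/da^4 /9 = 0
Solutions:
 f(a) = C1 + C2*a + C3*a^2 + C4*exp(-12*a)


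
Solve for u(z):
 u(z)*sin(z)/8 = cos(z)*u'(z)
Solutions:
 u(z) = C1/cos(z)^(1/8)


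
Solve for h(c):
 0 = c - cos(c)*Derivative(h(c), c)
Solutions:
 h(c) = C1 + Integral(c/cos(c), c)


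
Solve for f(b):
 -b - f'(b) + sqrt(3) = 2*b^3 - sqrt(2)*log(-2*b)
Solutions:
 f(b) = C1 - b^4/2 - b^2/2 + sqrt(2)*b*log(-b) + b*(-sqrt(2) + sqrt(2)*log(2) + sqrt(3))


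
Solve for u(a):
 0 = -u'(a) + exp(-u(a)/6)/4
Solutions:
 u(a) = 6*log(C1 + a/24)


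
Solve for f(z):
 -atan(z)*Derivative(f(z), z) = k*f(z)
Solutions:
 f(z) = C1*exp(-k*Integral(1/atan(z), z))


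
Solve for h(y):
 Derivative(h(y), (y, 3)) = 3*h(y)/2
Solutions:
 h(y) = C3*exp(2^(2/3)*3^(1/3)*y/2) + (C1*sin(2^(2/3)*3^(5/6)*y/4) + C2*cos(2^(2/3)*3^(5/6)*y/4))*exp(-2^(2/3)*3^(1/3)*y/4)


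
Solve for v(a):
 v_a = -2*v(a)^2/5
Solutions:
 v(a) = 5/(C1 + 2*a)


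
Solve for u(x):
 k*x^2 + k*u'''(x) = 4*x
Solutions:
 u(x) = C1 + C2*x + C3*x^2 - x^5/60 + x^4/(6*k)


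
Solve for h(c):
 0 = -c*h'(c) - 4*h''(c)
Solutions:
 h(c) = C1 + C2*erf(sqrt(2)*c/4)


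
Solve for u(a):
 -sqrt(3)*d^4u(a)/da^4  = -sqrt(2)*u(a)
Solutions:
 u(a) = C1*exp(-2^(1/8)*3^(7/8)*a/3) + C2*exp(2^(1/8)*3^(7/8)*a/3) + C3*sin(2^(1/8)*3^(7/8)*a/3) + C4*cos(2^(1/8)*3^(7/8)*a/3)


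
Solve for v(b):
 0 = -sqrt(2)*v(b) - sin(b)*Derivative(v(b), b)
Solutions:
 v(b) = C1*(cos(b) + 1)^(sqrt(2)/2)/(cos(b) - 1)^(sqrt(2)/2)


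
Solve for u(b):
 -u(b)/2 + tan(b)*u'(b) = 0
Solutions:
 u(b) = C1*sqrt(sin(b))


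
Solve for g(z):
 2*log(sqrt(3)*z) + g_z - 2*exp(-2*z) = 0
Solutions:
 g(z) = C1 - 2*z*log(z) + z*(2 - log(3)) - exp(-2*z)


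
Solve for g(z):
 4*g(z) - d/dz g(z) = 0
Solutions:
 g(z) = C1*exp(4*z)


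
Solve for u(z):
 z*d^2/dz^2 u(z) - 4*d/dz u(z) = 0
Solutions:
 u(z) = C1 + C2*z^5


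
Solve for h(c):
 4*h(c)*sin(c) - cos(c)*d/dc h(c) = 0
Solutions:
 h(c) = C1/cos(c)^4


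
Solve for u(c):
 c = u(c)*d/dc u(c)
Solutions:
 u(c) = -sqrt(C1 + c^2)
 u(c) = sqrt(C1 + c^2)


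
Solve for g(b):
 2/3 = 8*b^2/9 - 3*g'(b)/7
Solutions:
 g(b) = C1 + 56*b^3/81 - 14*b/9


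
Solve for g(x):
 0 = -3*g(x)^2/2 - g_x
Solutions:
 g(x) = 2/(C1 + 3*x)


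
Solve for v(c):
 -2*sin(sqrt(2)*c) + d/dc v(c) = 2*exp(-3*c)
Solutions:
 v(c) = C1 - sqrt(2)*cos(sqrt(2)*c) - 2*exp(-3*c)/3


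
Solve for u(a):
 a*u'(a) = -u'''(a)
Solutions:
 u(a) = C1 + Integral(C2*airyai(-a) + C3*airybi(-a), a)


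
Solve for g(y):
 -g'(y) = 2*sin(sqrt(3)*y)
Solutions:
 g(y) = C1 + 2*sqrt(3)*cos(sqrt(3)*y)/3


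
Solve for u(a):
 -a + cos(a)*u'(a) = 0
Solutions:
 u(a) = C1 + Integral(a/cos(a), a)


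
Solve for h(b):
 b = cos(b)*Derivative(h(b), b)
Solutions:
 h(b) = C1 + Integral(b/cos(b), b)


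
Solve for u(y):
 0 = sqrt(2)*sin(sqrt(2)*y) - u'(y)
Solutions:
 u(y) = C1 - cos(sqrt(2)*y)


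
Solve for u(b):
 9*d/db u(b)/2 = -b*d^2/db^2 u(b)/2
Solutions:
 u(b) = C1 + C2/b^8


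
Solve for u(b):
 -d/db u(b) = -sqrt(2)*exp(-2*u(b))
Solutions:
 u(b) = log(-sqrt(C1 + 2*sqrt(2)*b))
 u(b) = log(C1 + 2*sqrt(2)*b)/2


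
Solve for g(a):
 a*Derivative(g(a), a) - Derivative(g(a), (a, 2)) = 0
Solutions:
 g(a) = C1 + C2*erfi(sqrt(2)*a/2)


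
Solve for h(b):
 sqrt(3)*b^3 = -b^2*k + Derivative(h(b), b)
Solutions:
 h(b) = C1 + sqrt(3)*b^4/4 + b^3*k/3


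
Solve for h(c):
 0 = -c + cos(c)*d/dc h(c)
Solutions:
 h(c) = C1 + Integral(c/cos(c), c)


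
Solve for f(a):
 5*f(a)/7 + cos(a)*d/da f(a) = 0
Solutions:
 f(a) = C1*(sin(a) - 1)^(5/14)/(sin(a) + 1)^(5/14)


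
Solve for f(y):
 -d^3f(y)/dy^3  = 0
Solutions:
 f(y) = C1 + C2*y + C3*y^2


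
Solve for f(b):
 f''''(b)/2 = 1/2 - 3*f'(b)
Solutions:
 f(b) = C1 + C4*exp(-6^(1/3)*b) + b/6 + (C2*sin(2^(1/3)*3^(5/6)*b/2) + C3*cos(2^(1/3)*3^(5/6)*b/2))*exp(6^(1/3)*b/2)


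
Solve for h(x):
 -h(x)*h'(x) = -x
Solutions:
 h(x) = -sqrt(C1 + x^2)
 h(x) = sqrt(C1 + x^2)


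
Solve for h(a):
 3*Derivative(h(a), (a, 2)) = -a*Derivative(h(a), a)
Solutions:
 h(a) = C1 + C2*erf(sqrt(6)*a/6)


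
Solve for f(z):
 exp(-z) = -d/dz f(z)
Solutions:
 f(z) = C1 + exp(-z)


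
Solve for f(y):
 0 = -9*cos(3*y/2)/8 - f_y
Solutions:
 f(y) = C1 - 3*sin(3*y/2)/4


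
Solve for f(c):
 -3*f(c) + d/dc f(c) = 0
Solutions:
 f(c) = C1*exp(3*c)


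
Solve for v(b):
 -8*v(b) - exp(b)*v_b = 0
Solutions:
 v(b) = C1*exp(8*exp(-b))


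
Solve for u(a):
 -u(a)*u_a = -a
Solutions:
 u(a) = -sqrt(C1 + a^2)
 u(a) = sqrt(C1 + a^2)


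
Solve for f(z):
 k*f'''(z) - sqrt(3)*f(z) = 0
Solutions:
 f(z) = C1*exp(3^(1/6)*z*(1/k)^(1/3)) + C2*exp(z*(-3^(1/6) + 3^(2/3)*I)*(1/k)^(1/3)/2) + C3*exp(-z*(3^(1/6) + 3^(2/3)*I)*(1/k)^(1/3)/2)


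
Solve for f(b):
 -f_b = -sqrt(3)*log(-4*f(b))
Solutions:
 -sqrt(3)*Integral(1/(log(-_y) + 2*log(2)), (_y, f(b)))/3 = C1 - b


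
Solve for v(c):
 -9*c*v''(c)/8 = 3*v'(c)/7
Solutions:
 v(c) = C1 + C2*c^(13/21)


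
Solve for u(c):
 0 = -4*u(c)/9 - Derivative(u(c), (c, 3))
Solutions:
 u(c) = C3*exp(-2^(2/3)*3^(1/3)*c/3) + (C1*sin(2^(2/3)*3^(5/6)*c/6) + C2*cos(2^(2/3)*3^(5/6)*c/6))*exp(2^(2/3)*3^(1/3)*c/6)


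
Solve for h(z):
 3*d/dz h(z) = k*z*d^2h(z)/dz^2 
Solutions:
 h(z) = C1 + z^(((re(k) + 3)*re(k) + im(k)^2)/(re(k)^2 + im(k)^2))*(C2*sin(3*log(z)*Abs(im(k))/(re(k)^2 + im(k)^2)) + C3*cos(3*log(z)*im(k)/(re(k)^2 + im(k)^2)))


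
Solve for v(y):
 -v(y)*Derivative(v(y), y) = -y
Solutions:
 v(y) = -sqrt(C1 + y^2)
 v(y) = sqrt(C1 + y^2)


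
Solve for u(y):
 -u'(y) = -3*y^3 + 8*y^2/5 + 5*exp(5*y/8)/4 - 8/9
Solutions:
 u(y) = C1 + 3*y^4/4 - 8*y^3/15 + 8*y/9 - 2*exp(5*y/8)


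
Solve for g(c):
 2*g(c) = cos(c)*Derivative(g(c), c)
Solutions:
 g(c) = C1*(sin(c) + 1)/(sin(c) - 1)


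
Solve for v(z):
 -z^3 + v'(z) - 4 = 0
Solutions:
 v(z) = C1 + z^4/4 + 4*z


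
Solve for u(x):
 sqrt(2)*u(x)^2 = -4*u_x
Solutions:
 u(x) = 4/(C1 + sqrt(2)*x)


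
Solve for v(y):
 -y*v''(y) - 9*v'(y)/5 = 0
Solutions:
 v(y) = C1 + C2/y^(4/5)


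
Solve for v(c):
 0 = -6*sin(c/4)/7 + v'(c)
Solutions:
 v(c) = C1 - 24*cos(c/4)/7


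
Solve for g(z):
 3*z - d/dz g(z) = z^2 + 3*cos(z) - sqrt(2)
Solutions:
 g(z) = C1 - z^3/3 + 3*z^2/2 + sqrt(2)*z - 3*sin(z)


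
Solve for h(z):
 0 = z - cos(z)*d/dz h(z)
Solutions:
 h(z) = C1 + Integral(z/cos(z), z)


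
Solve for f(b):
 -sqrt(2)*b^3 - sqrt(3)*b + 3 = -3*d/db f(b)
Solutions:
 f(b) = C1 + sqrt(2)*b^4/12 + sqrt(3)*b^2/6 - b


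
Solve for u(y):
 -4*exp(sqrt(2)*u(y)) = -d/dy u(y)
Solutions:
 u(y) = sqrt(2)*(2*log(-1/(C1 + 4*y)) - log(2))/4


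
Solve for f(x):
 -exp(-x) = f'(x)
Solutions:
 f(x) = C1 + exp(-x)


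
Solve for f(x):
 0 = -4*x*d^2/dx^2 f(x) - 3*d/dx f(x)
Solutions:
 f(x) = C1 + C2*x^(1/4)


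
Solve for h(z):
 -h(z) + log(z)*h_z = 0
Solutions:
 h(z) = C1*exp(li(z))


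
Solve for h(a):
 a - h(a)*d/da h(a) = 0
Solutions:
 h(a) = -sqrt(C1 + a^2)
 h(a) = sqrt(C1 + a^2)


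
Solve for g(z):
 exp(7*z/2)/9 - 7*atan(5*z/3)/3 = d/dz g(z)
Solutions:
 g(z) = C1 - 7*z*atan(5*z/3)/3 + 2*exp(7*z/2)/63 + 7*log(25*z^2 + 9)/10


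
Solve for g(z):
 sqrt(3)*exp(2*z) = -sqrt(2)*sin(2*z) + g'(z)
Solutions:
 g(z) = C1 + sqrt(3)*exp(2*z)/2 - sqrt(2)*cos(2*z)/2


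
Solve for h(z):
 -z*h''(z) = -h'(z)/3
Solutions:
 h(z) = C1 + C2*z^(4/3)


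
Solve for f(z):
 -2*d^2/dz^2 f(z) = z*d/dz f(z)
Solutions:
 f(z) = C1 + C2*erf(z/2)


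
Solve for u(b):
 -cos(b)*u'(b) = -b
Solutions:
 u(b) = C1 + Integral(b/cos(b), b)


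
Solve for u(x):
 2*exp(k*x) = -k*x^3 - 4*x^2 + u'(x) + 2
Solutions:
 u(x) = C1 + k*x^4/4 + 4*x^3/3 - 2*x + 2*exp(k*x)/k


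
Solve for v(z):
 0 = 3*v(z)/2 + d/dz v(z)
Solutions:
 v(z) = C1*exp(-3*z/2)


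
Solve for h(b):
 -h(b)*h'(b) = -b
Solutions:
 h(b) = -sqrt(C1 + b^2)
 h(b) = sqrt(C1 + b^2)


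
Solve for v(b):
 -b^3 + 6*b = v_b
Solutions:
 v(b) = C1 - b^4/4 + 3*b^2


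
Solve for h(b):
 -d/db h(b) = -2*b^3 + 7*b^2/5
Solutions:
 h(b) = C1 + b^4/2 - 7*b^3/15


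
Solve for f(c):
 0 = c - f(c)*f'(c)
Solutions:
 f(c) = -sqrt(C1 + c^2)
 f(c) = sqrt(C1 + c^2)


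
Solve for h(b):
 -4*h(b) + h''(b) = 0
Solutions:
 h(b) = C1*exp(-2*b) + C2*exp(2*b)


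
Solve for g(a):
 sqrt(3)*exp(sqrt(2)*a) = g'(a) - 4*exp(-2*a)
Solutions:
 g(a) = C1 + sqrt(6)*exp(sqrt(2)*a)/2 - 2*exp(-2*a)


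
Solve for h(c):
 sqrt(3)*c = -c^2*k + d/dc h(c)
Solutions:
 h(c) = C1 + c^3*k/3 + sqrt(3)*c^2/2


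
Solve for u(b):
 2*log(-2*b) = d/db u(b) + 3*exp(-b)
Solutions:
 u(b) = C1 + 2*b*log(-b) + 2*b*(-1 + log(2)) + 3*exp(-b)


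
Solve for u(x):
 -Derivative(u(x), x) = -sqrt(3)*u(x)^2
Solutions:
 u(x) = -1/(C1 + sqrt(3)*x)


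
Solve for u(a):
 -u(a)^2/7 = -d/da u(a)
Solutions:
 u(a) = -7/(C1 + a)


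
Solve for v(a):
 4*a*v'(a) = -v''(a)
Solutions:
 v(a) = C1 + C2*erf(sqrt(2)*a)


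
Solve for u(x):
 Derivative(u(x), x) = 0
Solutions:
 u(x) = C1


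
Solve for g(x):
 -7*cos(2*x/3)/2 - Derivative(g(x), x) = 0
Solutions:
 g(x) = C1 - 21*sin(2*x/3)/4


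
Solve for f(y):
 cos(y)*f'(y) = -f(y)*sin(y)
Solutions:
 f(y) = C1*cos(y)


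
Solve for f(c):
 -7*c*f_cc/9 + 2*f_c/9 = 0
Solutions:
 f(c) = C1 + C2*c^(9/7)


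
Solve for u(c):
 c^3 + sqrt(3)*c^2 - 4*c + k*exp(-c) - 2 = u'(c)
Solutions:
 u(c) = C1 + c^4/4 + sqrt(3)*c^3/3 - 2*c^2 - 2*c - k*exp(-c)


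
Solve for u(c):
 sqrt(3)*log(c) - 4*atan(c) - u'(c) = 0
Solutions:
 u(c) = C1 + sqrt(3)*c*(log(c) - 1) - 4*c*atan(c) + 2*log(c^2 + 1)


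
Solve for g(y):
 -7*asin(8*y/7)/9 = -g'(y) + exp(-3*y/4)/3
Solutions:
 g(y) = C1 + 7*y*asin(8*y/7)/9 + 7*sqrt(49 - 64*y^2)/72 - 4*exp(-3*y/4)/9


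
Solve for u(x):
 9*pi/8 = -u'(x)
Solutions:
 u(x) = C1 - 9*pi*x/8


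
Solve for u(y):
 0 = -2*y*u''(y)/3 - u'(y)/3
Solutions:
 u(y) = C1 + C2*sqrt(y)


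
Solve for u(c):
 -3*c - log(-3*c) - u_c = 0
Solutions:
 u(c) = C1 - 3*c^2/2 - c*log(-c) + c*(1 - log(3))


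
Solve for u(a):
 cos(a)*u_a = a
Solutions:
 u(a) = C1 + Integral(a/cos(a), a)


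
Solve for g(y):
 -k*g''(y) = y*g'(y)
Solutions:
 g(y) = C1 + C2*sqrt(k)*erf(sqrt(2)*y*sqrt(1/k)/2)


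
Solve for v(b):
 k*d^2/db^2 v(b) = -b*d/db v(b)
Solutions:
 v(b) = C1 + C2*sqrt(k)*erf(sqrt(2)*b*sqrt(1/k)/2)


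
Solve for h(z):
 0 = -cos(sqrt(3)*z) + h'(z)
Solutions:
 h(z) = C1 + sqrt(3)*sin(sqrt(3)*z)/3


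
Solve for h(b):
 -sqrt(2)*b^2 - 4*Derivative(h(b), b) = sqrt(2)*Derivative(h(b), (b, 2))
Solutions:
 h(b) = C1 + C2*exp(-2*sqrt(2)*b) - sqrt(2)*b^3/12 + b^2/8 - sqrt(2)*b/16


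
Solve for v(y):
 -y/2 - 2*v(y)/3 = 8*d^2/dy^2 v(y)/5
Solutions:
 v(y) = C1*sin(sqrt(15)*y/6) + C2*cos(sqrt(15)*y/6) - 3*y/4


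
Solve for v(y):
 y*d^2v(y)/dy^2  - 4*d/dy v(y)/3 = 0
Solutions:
 v(y) = C1 + C2*y^(7/3)


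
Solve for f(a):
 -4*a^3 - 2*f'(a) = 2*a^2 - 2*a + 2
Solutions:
 f(a) = C1 - a^4/2 - a^3/3 + a^2/2 - a


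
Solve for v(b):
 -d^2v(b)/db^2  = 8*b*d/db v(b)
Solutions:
 v(b) = C1 + C2*erf(2*b)


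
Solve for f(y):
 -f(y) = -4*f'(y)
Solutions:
 f(y) = C1*exp(y/4)


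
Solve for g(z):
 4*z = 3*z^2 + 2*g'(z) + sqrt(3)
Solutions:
 g(z) = C1 - z^3/2 + z^2 - sqrt(3)*z/2


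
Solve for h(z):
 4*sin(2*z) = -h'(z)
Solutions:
 h(z) = C1 + 2*cos(2*z)


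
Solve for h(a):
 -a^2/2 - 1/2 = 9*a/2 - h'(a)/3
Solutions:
 h(a) = C1 + a^3/2 + 27*a^2/4 + 3*a/2


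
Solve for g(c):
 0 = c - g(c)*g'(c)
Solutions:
 g(c) = -sqrt(C1 + c^2)
 g(c) = sqrt(C1 + c^2)


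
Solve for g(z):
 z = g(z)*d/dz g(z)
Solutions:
 g(z) = -sqrt(C1 + z^2)
 g(z) = sqrt(C1 + z^2)


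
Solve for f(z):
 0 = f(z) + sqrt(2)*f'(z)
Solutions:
 f(z) = C1*exp(-sqrt(2)*z/2)
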